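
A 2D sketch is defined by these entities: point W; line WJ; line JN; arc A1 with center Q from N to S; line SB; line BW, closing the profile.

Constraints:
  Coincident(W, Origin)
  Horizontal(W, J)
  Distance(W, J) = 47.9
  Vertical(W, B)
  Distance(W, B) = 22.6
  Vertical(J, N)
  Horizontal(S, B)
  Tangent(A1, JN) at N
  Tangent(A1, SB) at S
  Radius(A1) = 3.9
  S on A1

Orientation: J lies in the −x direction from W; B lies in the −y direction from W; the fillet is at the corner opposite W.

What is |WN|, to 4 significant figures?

51.42

The virtual corner opposite W is at (-47.90, -22.60). Tangency of A1 to JN means the radius QN is perpendicular to JN and A1 meets SB tangentially, so QS is at right angles to SB, with radius 3.9, so the center Q sits 3.9 in from both sides at Q = (-44.00, -18.70). That places the tangent points at N = (-47.90, -18.70) on JN and S = (-44.00, -22.60) on SB. Then |WN| = |N − W| = 51.42.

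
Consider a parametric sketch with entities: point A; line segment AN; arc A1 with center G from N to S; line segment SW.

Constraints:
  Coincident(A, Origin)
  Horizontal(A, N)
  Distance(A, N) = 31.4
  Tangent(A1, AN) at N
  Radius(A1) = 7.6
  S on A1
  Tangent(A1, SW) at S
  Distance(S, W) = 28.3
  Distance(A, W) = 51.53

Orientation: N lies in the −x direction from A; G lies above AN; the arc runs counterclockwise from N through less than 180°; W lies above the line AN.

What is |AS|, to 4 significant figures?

26.78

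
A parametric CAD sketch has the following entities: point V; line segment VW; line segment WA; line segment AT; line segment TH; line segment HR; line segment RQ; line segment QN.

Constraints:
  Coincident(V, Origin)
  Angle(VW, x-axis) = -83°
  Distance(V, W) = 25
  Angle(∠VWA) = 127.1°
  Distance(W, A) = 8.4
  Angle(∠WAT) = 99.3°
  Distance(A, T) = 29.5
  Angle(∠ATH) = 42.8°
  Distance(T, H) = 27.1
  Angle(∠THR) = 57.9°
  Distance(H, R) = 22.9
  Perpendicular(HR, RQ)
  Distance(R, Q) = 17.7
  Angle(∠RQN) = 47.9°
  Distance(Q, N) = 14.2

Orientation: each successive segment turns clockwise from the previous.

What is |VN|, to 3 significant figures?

21.7

V is at the origin; VW runs at -83.0° with length 25.0, so W = (3.05, -24.8). ∠VWA = 127.1° gives WA at -136° from the x-axis; with |WA| = 8.4, A = (-2.99, -30.7). ∠WAT = 99.3° gives AT at 143° from the x-axis; with |AT| = 29.5, T = (-26.7, -13.1). ∠ATH = 42.8° gives TH at 6.20° from the x-axis; with |TH| = 27.1, H = (0.273, -10.1). ∠THR = 57.9° gives HR at -116° from the x-axis; with |HR| = 22.9, R = (-9.73, -30.7). HR ⟂ RQ, so RQ runs at 154°; with |RQ| = 17.7, Q = (-25.7, -23.0). ∠RQN = 47.9° gives QN at 22.0° from the x-axis; with |QN| = 14.2, N = (-12.5, -17.7). Then |VN| = |N − V| = 21.7.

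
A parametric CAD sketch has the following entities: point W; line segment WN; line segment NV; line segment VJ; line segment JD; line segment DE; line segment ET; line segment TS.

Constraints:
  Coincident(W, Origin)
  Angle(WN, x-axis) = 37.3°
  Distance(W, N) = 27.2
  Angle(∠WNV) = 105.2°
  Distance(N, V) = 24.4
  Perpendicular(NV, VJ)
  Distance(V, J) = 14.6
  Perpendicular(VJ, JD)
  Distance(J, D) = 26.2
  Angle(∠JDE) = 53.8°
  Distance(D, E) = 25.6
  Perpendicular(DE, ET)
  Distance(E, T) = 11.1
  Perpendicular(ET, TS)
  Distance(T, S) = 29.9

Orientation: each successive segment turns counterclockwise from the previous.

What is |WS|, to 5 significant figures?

11.861

DE is perpendicular to ET, so ET runs at 148.30°; with |ET| = 11.1, T = (12.795, 36.936). ET ⟂ TS, so TS runs at -121.70°; with |TS| = 29.9, S = (-2.9168, 11.497). Then |WS| = |S − W| = 11.861.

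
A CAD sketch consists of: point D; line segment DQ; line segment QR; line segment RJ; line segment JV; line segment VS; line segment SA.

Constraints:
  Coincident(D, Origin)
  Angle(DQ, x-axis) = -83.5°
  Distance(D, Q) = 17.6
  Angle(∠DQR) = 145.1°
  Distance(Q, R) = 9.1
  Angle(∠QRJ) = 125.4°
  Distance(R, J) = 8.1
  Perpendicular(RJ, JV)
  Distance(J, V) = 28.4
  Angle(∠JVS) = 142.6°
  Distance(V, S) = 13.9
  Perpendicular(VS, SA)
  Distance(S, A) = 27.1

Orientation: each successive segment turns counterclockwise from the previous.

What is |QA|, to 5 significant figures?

22.756

D is at the origin; DQ runs at -83.5° with length 17.6, so Q = (1.9924, -17.487). ∠DQR = 145.1° gives QR at -48.600° from the x-axis; with |QR| = 9.1, R = (8.0103, -24.313). ∠QRJ = 125.4° gives RJ at 6.0000° from the x-axis; with |RJ| = 8.1, J = (16.066, -23.466). RJ ⟂ JV, so JV runs at 96.000°; with |JV| = 28.4, V = (13.097, 4.7782). ∠JVS = 142.6° gives VS at 133.40° from the x-axis; with |VS| = 13.9, S = (3.5468, 14.878). VS is perpendicular to SA, so SA runs at -136.60°; with |SA| = 27.1, A = (-16.143, -3.7425). Then |QA| = |A − Q| = 22.756.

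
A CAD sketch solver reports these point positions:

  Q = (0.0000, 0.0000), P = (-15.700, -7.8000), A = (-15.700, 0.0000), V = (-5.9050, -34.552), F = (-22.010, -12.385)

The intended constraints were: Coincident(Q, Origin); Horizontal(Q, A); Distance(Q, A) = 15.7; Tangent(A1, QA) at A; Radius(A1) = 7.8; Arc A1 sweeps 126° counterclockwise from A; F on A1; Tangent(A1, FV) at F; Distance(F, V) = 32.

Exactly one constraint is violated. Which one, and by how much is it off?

Distance(F, V) = 32 — off by 4.60.

Q = (0.00, 0.00) ✓; Q.y = 0.00, A.y = 0.00 ✓; |QA| = 15.70 ✓; ∠(PA, AQ) = 90.00° ✓; |PA| = 7.800 ✓; bearing(P→F) − bearing(P→A) = 126.0° ✓; |PF| = 7.800 ✓; ∠(PF, FV) = 90.00° ✓; |FV| = 27.40 ✗.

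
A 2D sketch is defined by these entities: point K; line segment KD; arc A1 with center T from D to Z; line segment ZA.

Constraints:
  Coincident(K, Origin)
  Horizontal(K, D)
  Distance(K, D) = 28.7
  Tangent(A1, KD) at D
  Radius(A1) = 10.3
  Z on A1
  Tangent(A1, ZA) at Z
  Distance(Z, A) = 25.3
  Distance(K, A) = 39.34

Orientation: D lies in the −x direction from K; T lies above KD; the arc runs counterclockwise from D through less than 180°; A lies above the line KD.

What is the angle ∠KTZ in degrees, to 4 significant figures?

17.73°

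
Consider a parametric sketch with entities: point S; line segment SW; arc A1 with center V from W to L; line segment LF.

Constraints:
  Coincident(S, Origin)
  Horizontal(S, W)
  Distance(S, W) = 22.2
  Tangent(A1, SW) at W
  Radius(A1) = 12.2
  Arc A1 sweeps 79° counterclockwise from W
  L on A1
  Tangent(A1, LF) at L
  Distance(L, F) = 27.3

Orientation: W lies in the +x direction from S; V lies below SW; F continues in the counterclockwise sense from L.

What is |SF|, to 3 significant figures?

37.0

S is at the origin; S and W share the same y with |SW| = 22.2 and W on the +x side, so W = (22.2, 0.00). Tangency of A1 to SW means the radius VW is perpendicular to SW, so V = W + (0, -12.2) = (22.2, -12.2). On A1, W sits at bearing 90° from V; a 79° counterclockwise sweep puts L at bearing 169°, so L = V + 12.2·(cos 169°, sin 169°) = (10.2, -9.87). The tangent condition forces VL to be normal to LF, so LF runs along (−sin 169°, cos 169°); with |LF| = 27.3, F = (5.02, -36.7). Then |SF| = |F − S| = 37.0.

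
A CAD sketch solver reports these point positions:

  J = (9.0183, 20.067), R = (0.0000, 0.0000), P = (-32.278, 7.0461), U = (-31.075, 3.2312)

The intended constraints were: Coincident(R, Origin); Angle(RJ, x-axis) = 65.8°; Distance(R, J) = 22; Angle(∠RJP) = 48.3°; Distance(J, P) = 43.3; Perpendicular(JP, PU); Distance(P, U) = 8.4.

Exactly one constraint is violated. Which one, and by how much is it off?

Distance(P, U) = 8.4 — off by 4.40.

R = (0.00, 0.00) ✓; RJ at 65.80° ✓; |RJ| = 22.00 ✓; ∠RJP = 48.30° ✓; |JP| = 43.30 ✓; ∠(JP, PU) = 90.00° ✓; |PU| = 4.000 ✗.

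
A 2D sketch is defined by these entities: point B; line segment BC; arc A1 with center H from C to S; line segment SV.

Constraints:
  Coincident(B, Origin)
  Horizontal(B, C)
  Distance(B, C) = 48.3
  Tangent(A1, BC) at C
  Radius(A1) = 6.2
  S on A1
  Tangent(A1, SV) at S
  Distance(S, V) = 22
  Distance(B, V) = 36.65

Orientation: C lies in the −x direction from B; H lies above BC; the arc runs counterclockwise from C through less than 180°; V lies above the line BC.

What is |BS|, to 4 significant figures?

43.34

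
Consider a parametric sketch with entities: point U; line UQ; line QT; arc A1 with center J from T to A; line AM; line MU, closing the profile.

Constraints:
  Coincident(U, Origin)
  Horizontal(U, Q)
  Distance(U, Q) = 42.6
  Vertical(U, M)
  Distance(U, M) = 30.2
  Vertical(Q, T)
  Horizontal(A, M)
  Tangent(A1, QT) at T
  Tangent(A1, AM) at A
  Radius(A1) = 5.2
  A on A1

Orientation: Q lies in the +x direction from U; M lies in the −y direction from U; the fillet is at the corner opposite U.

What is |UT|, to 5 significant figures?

49.394

U is at the origin; UQ is horizontal with |UQ| = 42.6 and Q on the +x side, so Q = (42.600, 0.0000). UM is vertical with |UM| = 30.2 and M on the −y side, so M = (0.0000, -30.200). The virtual corner opposite U is at (42.600, -30.200). A1 meets QT tangentially, so JT is at right angles to QT and tangency of A1 to AM means the radius JA is perpendicular to AM, with radius 5.2, so the center J sits 5.2 in from both sides at J = (37.400, -25.000). That places the tangent points at T = (42.600, -25.000) on QT and A = (37.400, -30.200) on AM. Then |UT| = |T − U| = 49.394.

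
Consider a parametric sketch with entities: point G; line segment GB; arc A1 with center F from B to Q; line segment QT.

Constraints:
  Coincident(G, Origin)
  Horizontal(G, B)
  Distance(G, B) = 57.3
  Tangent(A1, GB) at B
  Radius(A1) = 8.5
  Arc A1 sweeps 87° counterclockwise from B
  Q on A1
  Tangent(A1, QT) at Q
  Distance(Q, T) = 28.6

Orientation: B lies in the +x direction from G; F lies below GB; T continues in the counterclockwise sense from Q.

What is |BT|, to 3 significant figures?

38.0

On A1, B sits at bearing 90° from F; an 87° counterclockwise sweep puts Q at bearing 177°, so Q = F + 8.5·(cos 177°, sin 177°) = (48.8, -8.06). Tangency of A1 to QT means the radius FQ is perpendicular to QT, so QT runs along (−sin 177°, cos 177°); with |QT| = 28.6, T = (47.3, -36.6). Then |BT| = |T − B| = 38.0.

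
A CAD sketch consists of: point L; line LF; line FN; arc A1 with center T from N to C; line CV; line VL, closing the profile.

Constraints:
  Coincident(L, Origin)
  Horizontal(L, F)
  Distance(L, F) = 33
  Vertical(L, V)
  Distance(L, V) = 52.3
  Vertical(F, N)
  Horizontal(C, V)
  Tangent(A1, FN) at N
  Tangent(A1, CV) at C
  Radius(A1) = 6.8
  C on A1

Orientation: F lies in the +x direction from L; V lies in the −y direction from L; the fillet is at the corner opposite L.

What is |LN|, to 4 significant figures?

56.21

L is at the origin; L and F share the same y with |LF| = 33.0 and F on the +x side, so F = (33.00, 0.000). L and V share the same x with |LV| = 52.3 and V on the −y side, so V = (0.000, -52.30). The virtual corner opposite L is at (33.00, -52.30). A1 meets FN tangentially, so TN is at right angles to FN and the tangent condition forces TC to be normal to CV, with radius 6.8, so the center T sits 6.8 in from both sides at T = (26.20, -45.50). That places the tangent points at N = (33.00, -45.50) on FN and C = (26.20, -52.30) on CV. Then |LN| = |N − L| = 56.21.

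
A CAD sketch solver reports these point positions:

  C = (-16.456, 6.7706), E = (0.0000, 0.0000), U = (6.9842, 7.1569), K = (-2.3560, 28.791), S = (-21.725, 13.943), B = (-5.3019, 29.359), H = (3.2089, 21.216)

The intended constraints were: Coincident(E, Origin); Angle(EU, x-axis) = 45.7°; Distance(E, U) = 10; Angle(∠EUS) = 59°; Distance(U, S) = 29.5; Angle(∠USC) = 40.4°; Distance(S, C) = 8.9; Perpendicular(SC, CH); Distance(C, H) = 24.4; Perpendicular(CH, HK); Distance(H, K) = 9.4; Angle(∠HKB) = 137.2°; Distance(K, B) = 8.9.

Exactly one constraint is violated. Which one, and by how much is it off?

Distance(K, B) = 8.9 — off by 5.90.

E = (0.00, 0.00) ✓; EU at 45.70° ✓; |EU| = 10.00 ✓; ∠EUS = 59.00° ✓; |US| = 29.50 ✓; ∠USC = 40.40° ✓; |SC| = 8.900 ✓; ∠(SC, CH) = 90.00° ✓; |CH| = 24.40 ✓; ∠(CH, HK) = 90.00° ✓; |HK| = 9.399 ✓; ∠HKB = 137.2° ✓; |KB| = 3.000 ✗.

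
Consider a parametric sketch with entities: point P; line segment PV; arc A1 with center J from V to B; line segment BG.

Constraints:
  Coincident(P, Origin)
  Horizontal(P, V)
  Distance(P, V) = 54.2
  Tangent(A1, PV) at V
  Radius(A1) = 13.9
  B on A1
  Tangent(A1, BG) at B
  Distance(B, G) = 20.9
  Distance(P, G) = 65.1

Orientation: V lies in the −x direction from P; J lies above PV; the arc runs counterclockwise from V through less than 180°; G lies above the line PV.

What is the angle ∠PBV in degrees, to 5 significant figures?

94.338°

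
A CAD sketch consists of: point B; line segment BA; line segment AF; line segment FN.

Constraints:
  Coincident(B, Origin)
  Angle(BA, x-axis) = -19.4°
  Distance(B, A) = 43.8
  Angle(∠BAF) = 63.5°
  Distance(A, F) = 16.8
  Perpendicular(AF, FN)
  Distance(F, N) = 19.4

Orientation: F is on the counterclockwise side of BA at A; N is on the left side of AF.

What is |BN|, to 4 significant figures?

19.99

B is at the origin; BA runs at -19.4° with length 43.8, so A = 43.8·(cos -19.4°, sin -19.4°) = (41.31, -14.55). ∠BAF = 63.5°, so AF runs at -19.4° + (180° − 63.5°) = 97.10° from the x-axis; with |AF| = 16.8, F = A + 16.8·(cos 97.10°, sin 97.10°) = (39.24, 2.123). AF ⟂ FN; with |FN| = 19.4 on the left of AF, N = F + 19.4·(-0.9923, -0.1236) = (19.99, -0.2753). Then |BN| = |N − B| = 19.99.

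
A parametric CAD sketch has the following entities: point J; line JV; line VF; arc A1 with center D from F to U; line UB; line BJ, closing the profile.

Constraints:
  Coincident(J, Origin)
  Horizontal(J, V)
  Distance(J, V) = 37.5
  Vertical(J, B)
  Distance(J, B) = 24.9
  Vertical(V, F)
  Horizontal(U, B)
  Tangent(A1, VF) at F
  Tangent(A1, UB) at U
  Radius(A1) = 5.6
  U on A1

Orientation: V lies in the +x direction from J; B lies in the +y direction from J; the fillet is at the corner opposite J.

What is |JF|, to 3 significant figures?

42.2

J is at the origin; J and V share the same y with |JV| = 37.5 and V on the +x side, so V = (37.5, 0.00). JB is vertical with |JB| = 24.9 and B on the +y side, so B = (0.00, 24.9). The virtual corner opposite J is at (37.5, 24.9). Since A1 is tangent to VF there, DF ⟂ VF and since A1 is tangent to UB there, DU ⟂ UB, with radius 5.6, so the center D sits 5.6 in from both sides at D = (31.9, 19.3). That places the tangent points at F = (37.5, 19.3) on VF and U = (31.9, 24.9) on UB. Then |JF| = |F − J| = 42.2.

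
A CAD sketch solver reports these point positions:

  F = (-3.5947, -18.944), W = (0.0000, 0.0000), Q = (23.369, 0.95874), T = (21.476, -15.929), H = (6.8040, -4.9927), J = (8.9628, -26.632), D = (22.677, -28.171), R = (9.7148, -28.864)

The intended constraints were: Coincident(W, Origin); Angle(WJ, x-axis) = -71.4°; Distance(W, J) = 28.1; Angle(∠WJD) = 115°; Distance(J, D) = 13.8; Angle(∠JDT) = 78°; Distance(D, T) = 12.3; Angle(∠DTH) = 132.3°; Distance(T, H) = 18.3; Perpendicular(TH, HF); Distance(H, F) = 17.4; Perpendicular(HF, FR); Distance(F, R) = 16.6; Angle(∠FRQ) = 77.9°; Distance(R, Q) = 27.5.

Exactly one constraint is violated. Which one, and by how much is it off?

Distance(R, Q) = 27.5 — off by 5.30.

W = (0.00, 0.00) ✓; WJ at -71.40° ✓; |WJ| = 28.10 ✓; ∠WJD = 115.0° ✓; |JD| = 13.80 ✓; ∠JDT = 77.99° ✓; |DT| = 12.30 ✓; ∠DTH = 132.3° ✓; |TH| = 18.30 ✓; ∠(TH, HF) = 90.00° ✓; |HF| = 17.40 ✓; ∠(HF, FR) = 90.00° ✓; |FR| = 16.60 ✓; ∠FRQ = 77.90° ✓; |RQ| = 32.80 ✗.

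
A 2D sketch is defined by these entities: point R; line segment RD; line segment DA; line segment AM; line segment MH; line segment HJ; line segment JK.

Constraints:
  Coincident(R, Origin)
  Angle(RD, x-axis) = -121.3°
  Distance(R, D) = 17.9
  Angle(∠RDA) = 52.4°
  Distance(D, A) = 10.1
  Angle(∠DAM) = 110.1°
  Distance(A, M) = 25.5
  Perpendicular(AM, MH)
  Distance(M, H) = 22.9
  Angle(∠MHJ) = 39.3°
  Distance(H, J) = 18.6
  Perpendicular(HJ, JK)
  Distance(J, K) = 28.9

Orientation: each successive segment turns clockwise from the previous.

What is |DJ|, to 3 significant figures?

17.2

R is at the origin; RD runs at -121.3° with length 17.9, so D = (-9.30, -15.3). ∠RDA = 52.4° gives DA at 111° from the x-axis; with |DA| = 10.1, A = (-12.9, -5.87). ∠DAM = 110.1° gives AM at 41.2° from the x-axis; with |AM| = 25.5, M = (6.25, 10.9). The perpendicularity gives MH at right angles to AM, so MH runs at -48.8°; with |MH| = 22.9, H = (21.3, -6.31). ∠MHJ = 39.3° gives HJ at 170° from the x-axis; with |HJ| = 18.6, J = (2.99, -3.24). Then |DJ| = |J − D| = 17.2.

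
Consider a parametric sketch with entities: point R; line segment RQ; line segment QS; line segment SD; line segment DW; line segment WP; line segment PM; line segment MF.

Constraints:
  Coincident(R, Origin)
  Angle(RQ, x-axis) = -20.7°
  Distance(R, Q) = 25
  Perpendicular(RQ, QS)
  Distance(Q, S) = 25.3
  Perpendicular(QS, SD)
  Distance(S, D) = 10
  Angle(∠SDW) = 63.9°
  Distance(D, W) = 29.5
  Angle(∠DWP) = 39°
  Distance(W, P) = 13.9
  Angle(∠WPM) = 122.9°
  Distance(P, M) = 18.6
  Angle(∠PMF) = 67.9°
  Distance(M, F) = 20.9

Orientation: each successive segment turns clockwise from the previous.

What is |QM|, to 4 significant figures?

26.60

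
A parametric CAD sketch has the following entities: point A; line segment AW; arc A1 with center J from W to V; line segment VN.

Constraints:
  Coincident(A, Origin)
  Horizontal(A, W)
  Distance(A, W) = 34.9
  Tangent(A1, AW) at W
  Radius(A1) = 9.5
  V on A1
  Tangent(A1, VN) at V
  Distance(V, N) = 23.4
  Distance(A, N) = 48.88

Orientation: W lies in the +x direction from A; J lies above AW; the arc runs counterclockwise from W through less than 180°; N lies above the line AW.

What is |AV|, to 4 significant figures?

45.60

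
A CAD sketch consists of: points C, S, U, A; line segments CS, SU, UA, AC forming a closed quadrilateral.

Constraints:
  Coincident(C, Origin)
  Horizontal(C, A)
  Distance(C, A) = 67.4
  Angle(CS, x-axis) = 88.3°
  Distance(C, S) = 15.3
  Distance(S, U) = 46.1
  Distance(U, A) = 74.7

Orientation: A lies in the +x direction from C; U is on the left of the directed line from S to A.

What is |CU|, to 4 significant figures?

60.51

Checks: |SU| = 46.10 ✓; |UA| = 74.70 ✓.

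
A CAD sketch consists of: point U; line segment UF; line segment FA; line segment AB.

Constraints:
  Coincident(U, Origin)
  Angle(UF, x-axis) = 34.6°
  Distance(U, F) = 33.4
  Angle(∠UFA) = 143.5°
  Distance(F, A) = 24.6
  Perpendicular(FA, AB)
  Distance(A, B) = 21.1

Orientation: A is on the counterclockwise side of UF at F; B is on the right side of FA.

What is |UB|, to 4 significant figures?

65.77

U is at the origin; UF runs at 34.6° with length 33.4, so F = 33.4·(cos 34.6°, sin 34.6°) = (27.49, 18.97). ∠UFA = 143.5°, so FA runs at 34.6° + (180° − 143.5°) = 71.10° from the x-axis; with |FA| = 24.6, A = F + 24.6·(cos 71.10°, sin 71.10°) = (35.46, 42.24). FA ⟂ AB; with |AB| = 21.1 on the right of FA, B = A + 21.1·(0.9461, -0.3239) = (55.42, 35.41). Then |UB| = |B − U| = 65.77.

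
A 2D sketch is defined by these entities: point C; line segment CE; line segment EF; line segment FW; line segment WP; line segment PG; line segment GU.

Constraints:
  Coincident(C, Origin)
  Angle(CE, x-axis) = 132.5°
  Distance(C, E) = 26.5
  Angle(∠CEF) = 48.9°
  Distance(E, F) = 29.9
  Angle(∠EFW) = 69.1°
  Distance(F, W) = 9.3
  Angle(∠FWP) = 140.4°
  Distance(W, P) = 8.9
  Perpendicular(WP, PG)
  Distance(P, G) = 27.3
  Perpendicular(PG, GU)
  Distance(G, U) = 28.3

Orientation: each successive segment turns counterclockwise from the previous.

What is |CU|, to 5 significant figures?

46.342

WP ⟂ PG, so PG runs at 144.10°; with |PG| = 27.3, G = (-29.128, 15.370). PG ⟂ GU, so GU runs at -125.90°; with |GU| = 28.3, U = (-45.722, -7.5541). Then |CU| = |U − C| = 46.342.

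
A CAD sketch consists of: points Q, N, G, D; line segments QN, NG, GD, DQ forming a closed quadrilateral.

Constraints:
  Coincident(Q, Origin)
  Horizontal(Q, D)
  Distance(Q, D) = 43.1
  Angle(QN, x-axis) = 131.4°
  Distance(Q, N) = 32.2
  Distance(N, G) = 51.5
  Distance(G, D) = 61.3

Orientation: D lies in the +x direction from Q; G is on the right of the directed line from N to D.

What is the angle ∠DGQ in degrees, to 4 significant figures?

39.73°

Q is at the origin; Q and D share the same y with |QD| = 43.1 and D in +x, so D = (43.1, 0). QN runs at 131.4° with |QN| = 32.2, so N = (-21.29, 24.15). G is determined by |NG| = 51.5 and |GD| = 61.3 together: it lies at the intersection of circle(N, 51.5) and circle(D, 61.3). With |ND| = 68.78, the foot of the radical line on ND is 26.35 from N and the perpendicular offset is √(51.5² − 26.35²) = 44.25. Taking the right-of-ND solution: G = (-12.16, -26.53).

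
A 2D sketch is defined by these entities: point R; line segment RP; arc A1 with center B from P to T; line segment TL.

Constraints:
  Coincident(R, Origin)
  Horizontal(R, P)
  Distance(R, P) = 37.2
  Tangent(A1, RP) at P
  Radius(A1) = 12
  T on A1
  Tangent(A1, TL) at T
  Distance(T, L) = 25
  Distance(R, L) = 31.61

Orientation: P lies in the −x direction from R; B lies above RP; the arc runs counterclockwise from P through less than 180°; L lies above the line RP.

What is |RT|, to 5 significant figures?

27.411

Checks: ∠(BP, PR) = 90.00° ✓; |BT| = 12.00 ✓; ∠(BT, TL) = 90.00° ✓; |TL| = 25.00 ✓; |RL| = 31.61 ✓.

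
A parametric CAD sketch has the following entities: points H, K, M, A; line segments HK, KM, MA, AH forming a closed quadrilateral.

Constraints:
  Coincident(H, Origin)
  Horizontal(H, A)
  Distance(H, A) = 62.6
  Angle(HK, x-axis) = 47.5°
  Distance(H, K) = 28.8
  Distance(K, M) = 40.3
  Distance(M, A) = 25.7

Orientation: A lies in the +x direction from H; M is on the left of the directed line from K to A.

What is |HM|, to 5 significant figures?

64.767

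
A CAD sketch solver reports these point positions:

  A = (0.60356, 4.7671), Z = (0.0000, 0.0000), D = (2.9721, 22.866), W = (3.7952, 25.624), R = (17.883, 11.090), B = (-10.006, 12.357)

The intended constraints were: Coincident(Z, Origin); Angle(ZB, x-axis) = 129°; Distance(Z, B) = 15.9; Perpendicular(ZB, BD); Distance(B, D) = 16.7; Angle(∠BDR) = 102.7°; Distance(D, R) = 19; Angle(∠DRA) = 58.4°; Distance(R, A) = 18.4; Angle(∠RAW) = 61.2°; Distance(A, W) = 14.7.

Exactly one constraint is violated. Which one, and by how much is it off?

Distance(A, W) = 14.7 — off by 6.40.

Z = (0.00, 0.00) ✓; ZB at 129.0° ✓; |ZB| = 15.90 ✓; ∠(ZB, BD) = 90.00° ✓; |BD| = 16.70 ✓; ∠BDR = 102.7° ✓; |DR| = 19.00 ✓; ∠DRA = 58.40° ✓; |RA| = 18.40 ✓; ∠RAW = 61.20° ✓; |AW| = 21.10 ✗.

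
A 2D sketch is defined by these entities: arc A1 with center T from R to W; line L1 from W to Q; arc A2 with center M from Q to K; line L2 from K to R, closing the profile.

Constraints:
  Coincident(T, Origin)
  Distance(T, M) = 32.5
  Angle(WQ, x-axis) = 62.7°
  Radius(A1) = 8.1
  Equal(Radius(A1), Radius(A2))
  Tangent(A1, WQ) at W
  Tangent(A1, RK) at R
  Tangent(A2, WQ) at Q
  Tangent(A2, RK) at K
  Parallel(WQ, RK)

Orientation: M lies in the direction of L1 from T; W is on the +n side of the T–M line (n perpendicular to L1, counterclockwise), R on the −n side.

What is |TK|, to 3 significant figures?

33.5

The slot axis is L1's direction at 62.7°, so u = (cos 62.7°, sin 62.7°) = (0.459, 0.889) and n = (−sin 62.7°, cos 62.7°) = (-0.889, 0.459). T is at the origin and M lies 32.5 along u from T, so M = 32.5·u = (14.9, 28.9). Tangency of A1 to both parallel lines with radius 8.1 puts W and R at T ± 8.1·n: W = (-7.20, 3.72), R = (7.20, -3.72). Equal radii place Q and K the same way about M: Q = M + 8.1·n = (7.71, 32.6), K = M − 8.1·n = (22.1, 25.2). Then |TK| = |K − T| = 33.5.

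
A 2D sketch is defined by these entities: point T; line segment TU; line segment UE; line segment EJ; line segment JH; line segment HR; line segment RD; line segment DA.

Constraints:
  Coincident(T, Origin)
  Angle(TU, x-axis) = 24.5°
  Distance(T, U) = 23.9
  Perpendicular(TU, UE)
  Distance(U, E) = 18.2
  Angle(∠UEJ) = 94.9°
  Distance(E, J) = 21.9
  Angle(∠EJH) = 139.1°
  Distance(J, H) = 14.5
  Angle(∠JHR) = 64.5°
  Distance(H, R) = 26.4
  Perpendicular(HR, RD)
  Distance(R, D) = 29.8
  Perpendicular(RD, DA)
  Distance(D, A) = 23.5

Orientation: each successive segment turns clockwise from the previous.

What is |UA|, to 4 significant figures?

40.04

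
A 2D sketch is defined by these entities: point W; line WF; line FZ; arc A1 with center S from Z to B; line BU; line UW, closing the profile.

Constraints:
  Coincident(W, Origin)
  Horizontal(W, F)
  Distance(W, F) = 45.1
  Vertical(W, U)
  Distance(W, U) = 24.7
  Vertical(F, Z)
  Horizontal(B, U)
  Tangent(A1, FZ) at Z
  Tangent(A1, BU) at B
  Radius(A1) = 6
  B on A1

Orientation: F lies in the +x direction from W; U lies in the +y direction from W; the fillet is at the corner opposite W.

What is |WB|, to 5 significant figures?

46.248

W is at the origin; W and F share the same y with |WF| = 45.1 and F on the +x side, so F = (45.100, 0.0000). WU is vertical with |WU| = 24.7 and U on the +y side, so U = (0.0000, 24.700). The virtual corner opposite W is at (45.100, 24.700). The tangent condition forces SZ to be normal to FZ and A1 meets BU tangentially, so SB is at right angles to BU, with radius 6.0, so the center S sits 6.0 in from both sides at S = (39.100, 18.700). That places the tangent points at Z = (45.100, 18.700) on FZ and B = (39.100, 24.700) on BU. Then |WB| = |B − W| = 46.248.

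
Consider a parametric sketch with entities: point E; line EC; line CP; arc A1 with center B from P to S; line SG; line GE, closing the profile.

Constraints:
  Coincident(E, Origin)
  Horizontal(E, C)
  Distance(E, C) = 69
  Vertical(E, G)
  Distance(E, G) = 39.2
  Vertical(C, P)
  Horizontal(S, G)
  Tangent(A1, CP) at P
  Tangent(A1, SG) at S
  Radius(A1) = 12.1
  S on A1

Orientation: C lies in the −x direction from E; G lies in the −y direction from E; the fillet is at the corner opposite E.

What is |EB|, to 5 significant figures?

63.024

EG is vertical with |EG| = 39.2 and G on the −y side, so G = (0.0000, -39.200). The virtual corner opposite E is at (-69.000, -39.200). Tangency of A1 to CP means the radius BP is perpendicular to CP and tangency of A1 to SG means the radius BS is perpendicular to SG, with radius 12.1, so the center B sits 12.1 in from both sides at B = (-56.900, -27.100). Then |EB| = |B − E| = 63.024.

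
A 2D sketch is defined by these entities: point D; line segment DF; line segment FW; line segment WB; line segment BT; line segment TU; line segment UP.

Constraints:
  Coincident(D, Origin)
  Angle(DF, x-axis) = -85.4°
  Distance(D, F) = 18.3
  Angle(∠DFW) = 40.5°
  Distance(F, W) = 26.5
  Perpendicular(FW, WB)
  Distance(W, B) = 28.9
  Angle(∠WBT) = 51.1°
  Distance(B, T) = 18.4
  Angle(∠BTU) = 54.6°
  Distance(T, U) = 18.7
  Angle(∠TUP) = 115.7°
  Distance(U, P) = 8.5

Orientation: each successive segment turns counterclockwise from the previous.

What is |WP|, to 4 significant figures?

20.85

∠BTU = 54.6° gives TU at 38.40° from the x-axis; with |TU| = 18.7, U = (9.214, 13.41). ∠TUP = 115.7° gives UP at 102.7° from the x-axis; with |UP| = 8.5, P = (7.346, 21.70). Then |WP| = |P − W| = 20.85.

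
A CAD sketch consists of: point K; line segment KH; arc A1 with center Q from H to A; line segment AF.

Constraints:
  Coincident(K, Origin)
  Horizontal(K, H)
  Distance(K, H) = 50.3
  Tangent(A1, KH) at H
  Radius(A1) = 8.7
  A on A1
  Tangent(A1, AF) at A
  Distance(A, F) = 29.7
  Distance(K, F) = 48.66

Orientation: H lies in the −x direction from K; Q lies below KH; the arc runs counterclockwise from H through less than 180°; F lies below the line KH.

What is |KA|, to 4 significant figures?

58.10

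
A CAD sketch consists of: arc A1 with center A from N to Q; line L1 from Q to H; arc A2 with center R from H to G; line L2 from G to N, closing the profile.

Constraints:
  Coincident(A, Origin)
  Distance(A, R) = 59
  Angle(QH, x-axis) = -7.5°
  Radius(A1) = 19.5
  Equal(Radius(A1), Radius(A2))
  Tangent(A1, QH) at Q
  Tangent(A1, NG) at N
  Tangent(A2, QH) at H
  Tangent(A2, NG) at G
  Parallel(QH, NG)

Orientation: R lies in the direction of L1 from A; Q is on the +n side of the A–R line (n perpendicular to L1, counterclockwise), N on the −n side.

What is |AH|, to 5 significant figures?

62.139

Tangency of A1 to both parallel lines with radius 19.5 puts Q and N at A ± 19.5·n: Q = (2.5453, 19.333), N = (-2.5453, -19.333). Equal radii place H and G the same way about R: H = R + 19.5·n = (61.041, 11.632), G = R − 19.5·n = (55.950, -27.034). Then |AH| = |H − A| = 62.139.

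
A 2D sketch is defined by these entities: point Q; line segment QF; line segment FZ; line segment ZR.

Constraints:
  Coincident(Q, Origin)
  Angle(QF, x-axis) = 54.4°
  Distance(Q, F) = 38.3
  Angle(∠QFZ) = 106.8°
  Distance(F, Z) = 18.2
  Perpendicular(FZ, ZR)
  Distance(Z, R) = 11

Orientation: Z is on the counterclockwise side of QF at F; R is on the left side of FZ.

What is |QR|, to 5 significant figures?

38.929

Q is at the origin; QF runs at 54.4° with length 38.3, so F = 38.3·(cos 54.4°, sin 54.4°) = (22.295, 31.142). ∠QFZ = 106.8°, so FZ runs at 54.4° + (180° − 106.8°) = 127.60° from the x-axis; with |FZ| = 18.2, Z = F + 18.2·(cos 127.60°, sin 127.60°) = (11.191, 45.561). FZ ⟂ ZR; with |ZR| = 11.0 on the left of FZ, R = Z + 11.0·(-0.79229, -0.61015) = (2.4755, 38.850). Then |QR| = |R − Q| = 38.929.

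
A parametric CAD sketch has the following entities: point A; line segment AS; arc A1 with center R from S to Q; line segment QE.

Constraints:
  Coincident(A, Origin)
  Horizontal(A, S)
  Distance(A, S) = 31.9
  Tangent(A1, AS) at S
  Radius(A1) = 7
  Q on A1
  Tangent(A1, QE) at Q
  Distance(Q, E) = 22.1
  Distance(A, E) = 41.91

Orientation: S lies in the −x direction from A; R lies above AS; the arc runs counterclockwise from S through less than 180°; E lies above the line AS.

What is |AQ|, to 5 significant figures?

26.379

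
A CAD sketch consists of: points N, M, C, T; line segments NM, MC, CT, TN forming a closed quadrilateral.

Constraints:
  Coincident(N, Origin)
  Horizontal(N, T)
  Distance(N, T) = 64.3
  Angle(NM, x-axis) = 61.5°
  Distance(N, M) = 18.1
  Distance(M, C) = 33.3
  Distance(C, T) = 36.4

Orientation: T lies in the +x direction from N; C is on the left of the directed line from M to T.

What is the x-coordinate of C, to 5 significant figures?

39.999

N is at the origin; NT is horizontal with |NT| = 64.3 and T in +x, so T = (64.3, 0). NM runs at 61.5° with |NM| = 18.1, so M = (8.6366, 15.907). C is determined by |MC| = 33.3 and |CT| = 36.4 together: it lies at the intersection of circle(M, 33.3) and circle(T, 36.4). With |MT| = 57.892, the foot of the radical line on MT is 27.080 from M and the perpendicular offset is √(33.3² − 27.080²) = 19.380. Taking the left-of-MT solution: C = (39.999, 27.100).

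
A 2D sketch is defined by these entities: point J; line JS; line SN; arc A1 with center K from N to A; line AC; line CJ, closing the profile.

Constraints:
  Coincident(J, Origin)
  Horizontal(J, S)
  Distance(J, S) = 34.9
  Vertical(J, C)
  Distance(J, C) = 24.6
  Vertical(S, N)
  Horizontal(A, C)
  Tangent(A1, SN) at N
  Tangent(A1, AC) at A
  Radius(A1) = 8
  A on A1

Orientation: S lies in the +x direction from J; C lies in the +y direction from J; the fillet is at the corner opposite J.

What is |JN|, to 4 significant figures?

38.65

The virtual corner opposite J is at (34.90, 24.60). Tangency of A1 to SN means the radius KN is perpendicular to SN and the tangent condition forces KA to be normal to AC, with radius 8.0, so the center K sits 8.0 in from both sides at K = (26.90, 16.60). That places the tangent points at N = (34.90, 16.60) on SN and A = (26.90, 24.60) on AC. Then |JN| = |N − J| = 38.65.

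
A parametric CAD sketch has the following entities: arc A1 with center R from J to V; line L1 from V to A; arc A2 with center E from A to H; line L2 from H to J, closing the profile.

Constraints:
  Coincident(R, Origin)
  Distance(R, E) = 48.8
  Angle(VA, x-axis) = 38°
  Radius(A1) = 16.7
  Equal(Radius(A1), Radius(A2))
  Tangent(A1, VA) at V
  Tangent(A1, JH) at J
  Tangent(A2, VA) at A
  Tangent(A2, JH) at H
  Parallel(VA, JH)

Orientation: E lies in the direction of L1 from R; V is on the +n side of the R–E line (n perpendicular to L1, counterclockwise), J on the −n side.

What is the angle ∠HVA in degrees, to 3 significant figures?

34.4°

The slot axis is L1's direction at 38.0°, so u = (cos 38.0°, sin 38.0°) = (0.788, 0.616) and n = (−sin 38.0°, cos 38.0°) = (-0.616, 0.788). R is at the origin and E lies 48.8 along u from R, so E = 48.8·u = (38.5, 30.0). Tangency of A1 to both parallel lines with radius 16.7 puts V and J at R ± 16.7·n: V = (-10.3, 13.2), J = (10.3, -13.2). Equal radii place A and H the same way about E: A = E + 16.7·n = (28.2, 43.2), H = E − 16.7·n = (48.7, 16.9). Then cos ∠HVA = VH·VA / (|VH||VA|), giving 34.4°.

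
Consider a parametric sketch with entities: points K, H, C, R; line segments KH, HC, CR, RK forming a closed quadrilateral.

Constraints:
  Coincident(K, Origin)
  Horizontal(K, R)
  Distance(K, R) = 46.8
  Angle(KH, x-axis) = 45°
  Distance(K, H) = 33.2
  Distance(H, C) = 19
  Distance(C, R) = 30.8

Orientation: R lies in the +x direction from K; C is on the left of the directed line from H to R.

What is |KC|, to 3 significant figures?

51.1

Checks: K = (0.00, 0.00) ✓; |HC| = 19.00 ✓; |CR| = 30.80 ✓.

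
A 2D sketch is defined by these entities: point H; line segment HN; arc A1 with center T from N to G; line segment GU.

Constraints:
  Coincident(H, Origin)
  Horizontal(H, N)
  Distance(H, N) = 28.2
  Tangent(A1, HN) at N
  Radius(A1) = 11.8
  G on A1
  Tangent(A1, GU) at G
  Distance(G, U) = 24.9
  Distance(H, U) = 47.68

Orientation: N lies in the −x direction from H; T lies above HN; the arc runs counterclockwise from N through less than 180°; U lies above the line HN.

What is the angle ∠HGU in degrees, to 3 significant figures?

156°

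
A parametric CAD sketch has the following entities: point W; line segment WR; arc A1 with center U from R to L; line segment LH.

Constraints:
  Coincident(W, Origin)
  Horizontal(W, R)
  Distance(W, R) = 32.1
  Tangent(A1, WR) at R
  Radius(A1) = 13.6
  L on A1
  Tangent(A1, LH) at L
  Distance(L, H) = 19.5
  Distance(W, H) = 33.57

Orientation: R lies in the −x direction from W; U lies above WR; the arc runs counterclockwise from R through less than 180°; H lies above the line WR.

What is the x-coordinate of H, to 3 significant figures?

-14.9

Checks: W.y = 0.00, R.y = 0.00 ✓; |UL| = 13.60 ✓; ∠(UL, LH) = 90.00° ✓; |LH| = 19.50 ✓; |WH| = 33.57 ✓.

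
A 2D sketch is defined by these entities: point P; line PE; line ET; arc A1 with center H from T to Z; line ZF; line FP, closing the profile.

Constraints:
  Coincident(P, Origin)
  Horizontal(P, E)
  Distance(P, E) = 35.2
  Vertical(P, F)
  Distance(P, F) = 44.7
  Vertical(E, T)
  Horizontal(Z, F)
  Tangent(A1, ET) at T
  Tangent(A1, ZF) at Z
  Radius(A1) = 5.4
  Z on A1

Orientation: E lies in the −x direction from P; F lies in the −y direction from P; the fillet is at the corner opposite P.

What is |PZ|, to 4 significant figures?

53.72

P is at the origin; PE is horizontal with |PE| = 35.2 and E on the −x side, so E = (-35.20, 0.000). PF is vertical with |PF| = 44.7 and F on the −y side, so F = (0.000, -44.70). The virtual corner opposite P is at (-35.20, -44.70). Tangency of A1 to ET means the radius HT is perpendicular to ET and the tangent condition forces HZ to be normal to ZF, with radius 5.4, so the center H sits 5.4 in from both sides at H = (-29.80, -39.30). That places the tangent points at T = (-35.20, -39.30) on ET and Z = (-29.80, -44.70) on ZF. Then |PZ| = |Z − P| = 53.72.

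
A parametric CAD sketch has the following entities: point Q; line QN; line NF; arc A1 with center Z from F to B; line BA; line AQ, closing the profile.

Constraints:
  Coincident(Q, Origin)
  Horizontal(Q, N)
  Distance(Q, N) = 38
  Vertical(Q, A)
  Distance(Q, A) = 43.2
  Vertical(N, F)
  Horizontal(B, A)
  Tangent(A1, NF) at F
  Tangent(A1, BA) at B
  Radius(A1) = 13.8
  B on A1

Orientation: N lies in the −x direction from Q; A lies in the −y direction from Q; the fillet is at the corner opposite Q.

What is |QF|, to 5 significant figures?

48.045

Q is at the origin; QN is horizontal with |QN| = 38.0 and N on the −x side, so N = (-38.000, 0.0000). QA is vertical with |QA| = 43.2 and A on the −y side, so A = (0.0000, -43.200). The virtual corner opposite Q is at (-38.000, -43.200). A1 meets NF tangentially, so ZF is at right angles to NF and since A1 is tangent to BA there, ZB ⟂ BA, with radius 13.8, so the center Z sits 13.8 in from both sides at Z = (-24.200, -29.400). That places the tangent points at F = (-38.000, -29.400) on NF and B = (-24.200, -43.200) on BA. Then |QF| = |F − Q| = 48.045.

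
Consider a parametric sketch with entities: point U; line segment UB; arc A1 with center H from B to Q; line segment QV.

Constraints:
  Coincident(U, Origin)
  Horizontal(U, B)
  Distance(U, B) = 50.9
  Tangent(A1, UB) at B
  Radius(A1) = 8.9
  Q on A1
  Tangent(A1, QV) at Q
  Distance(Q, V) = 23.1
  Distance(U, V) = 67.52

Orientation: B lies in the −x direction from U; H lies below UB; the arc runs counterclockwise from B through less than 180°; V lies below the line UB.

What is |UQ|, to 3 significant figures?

60.5

Checks: |HQ| = 8.900 ✓; ∠(HQ, QV) = 90.00° ✓; |QV| = 23.10 ✓; |UV| = 67.52 ✓.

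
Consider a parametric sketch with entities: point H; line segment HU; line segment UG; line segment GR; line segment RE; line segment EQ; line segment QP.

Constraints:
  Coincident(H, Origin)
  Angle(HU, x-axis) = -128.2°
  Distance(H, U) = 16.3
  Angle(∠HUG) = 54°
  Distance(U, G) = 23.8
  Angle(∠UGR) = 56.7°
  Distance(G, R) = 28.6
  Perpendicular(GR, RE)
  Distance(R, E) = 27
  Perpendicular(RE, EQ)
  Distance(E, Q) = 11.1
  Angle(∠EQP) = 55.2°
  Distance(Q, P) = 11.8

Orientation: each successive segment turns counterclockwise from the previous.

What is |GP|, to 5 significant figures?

29.782

RE ⟂ EQ, so EQ runs at -58.900°; with |EQ| = 11.1, Q = (-18.456, -12.685). ∠EQP = 55.2° gives QP at 65.900° from the x-axis; with |QP| = 11.8, P = (-13.638, -1.9134). Then |GP| = |P − G| = 29.782.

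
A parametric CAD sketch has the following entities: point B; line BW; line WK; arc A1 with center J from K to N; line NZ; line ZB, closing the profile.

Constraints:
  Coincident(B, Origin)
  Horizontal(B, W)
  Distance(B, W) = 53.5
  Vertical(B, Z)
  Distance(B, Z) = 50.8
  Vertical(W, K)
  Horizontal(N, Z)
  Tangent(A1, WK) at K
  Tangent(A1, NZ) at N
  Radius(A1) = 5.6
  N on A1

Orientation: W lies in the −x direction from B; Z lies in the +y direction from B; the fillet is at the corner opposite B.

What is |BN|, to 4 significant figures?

69.82

B is at the origin; B and W share the same y with |BW| = 53.5 and W on the −x side, so W = (-53.50, 0.000). B and Z share the same x with |BZ| = 50.8 and Z on the +y side, so Z = (0.000, 50.80). The virtual corner opposite B is at (-53.50, 50.80). Tangency of A1 to WK means the radius JK is perpendicular to WK and since A1 is tangent to NZ there, JN ⟂ NZ, with radius 5.6, so the center J sits 5.6 in from both sides at J = (-47.90, 45.20). That places the tangent points at K = (-53.50, 45.20) on WK and N = (-47.90, 50.80) on NZ. Then |BN| = |N − B| = 69.82.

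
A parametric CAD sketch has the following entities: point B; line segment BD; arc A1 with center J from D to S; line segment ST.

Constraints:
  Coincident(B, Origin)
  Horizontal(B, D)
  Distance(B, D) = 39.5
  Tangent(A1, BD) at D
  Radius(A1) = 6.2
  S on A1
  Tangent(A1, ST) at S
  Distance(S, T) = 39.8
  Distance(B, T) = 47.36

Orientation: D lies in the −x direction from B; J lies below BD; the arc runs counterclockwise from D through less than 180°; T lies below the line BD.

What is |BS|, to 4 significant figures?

45.61

Checks: ∠(JD, DB) = 90.00° ✓; |JS| = 6.200 ✓; ∠(JS, ST) = 90.00° ✓; |ST| = 39.80 ✓; |BT| = 47.36 ✓.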